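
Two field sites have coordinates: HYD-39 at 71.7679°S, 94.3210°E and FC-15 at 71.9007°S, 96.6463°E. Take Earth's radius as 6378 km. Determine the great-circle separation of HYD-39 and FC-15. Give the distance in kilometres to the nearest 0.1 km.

Δφ = -0.1328°,  Δλ = 2.3253°
a = sin²(Δφ/2) + cos φ₁ cos φ₂ sin²(Δλ/2) = 0.000041
c = 2·arcsin(√a) = 0.012862 rad = 0.7370°
d = R·c = 6378 × 0.012862 = 82.0 km

82.0 km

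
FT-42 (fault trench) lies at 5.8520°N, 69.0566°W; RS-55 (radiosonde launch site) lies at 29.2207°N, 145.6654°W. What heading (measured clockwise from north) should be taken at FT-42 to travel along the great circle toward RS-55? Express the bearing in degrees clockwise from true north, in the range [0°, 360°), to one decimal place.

Δλ = -76.6088°
y = sin Δλ · cos φ₂ = -0.849017
x = cos φ₁ sin φ₂ − sin φ₁ cos φ₂ cos Δλ = 0.465022
θ = atan2(y, x) = -61.2897° → 298.7103° (mod 360°)

298.7°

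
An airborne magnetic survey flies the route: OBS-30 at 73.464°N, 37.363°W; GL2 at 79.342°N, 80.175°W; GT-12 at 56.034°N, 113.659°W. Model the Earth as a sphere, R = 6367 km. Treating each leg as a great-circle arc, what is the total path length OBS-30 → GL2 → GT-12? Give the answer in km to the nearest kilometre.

OBS-30→GL2: c = 0.196691 rad, d = 1252.33 km
GL2→GT-12: c = 0.448168 rad, d = 2853.48 km
Total = 1252.33 + 2853.48 = 4105.82 km

4106 km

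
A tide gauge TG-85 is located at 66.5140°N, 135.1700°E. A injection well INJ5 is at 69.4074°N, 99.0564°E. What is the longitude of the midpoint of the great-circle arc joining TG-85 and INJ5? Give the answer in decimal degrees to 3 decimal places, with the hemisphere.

118.278°E

Bx = cos φ₂ cos Δλ = 0.284138,  By = cos φ₂ sin Δλ = -0.207300
φₘ = atan2(sin φ₁ + sin φ₂, √((cos φ₁ + Bx)² + By²)) = 68.94498°
λₘ = λ₁ + atan2(By, cos φ₁ + Bx) = 118.27835°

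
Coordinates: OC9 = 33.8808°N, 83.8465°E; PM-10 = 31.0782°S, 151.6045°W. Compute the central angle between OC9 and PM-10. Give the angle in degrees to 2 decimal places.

133.71°

Δφ = -64.9590°,  Δλ = 124.5490°
a = sin²(Δφ/2) + cos φ₁ cos φ₂ sin²(Δλ/2) = 0.845502
c = 2·arcsin(√a) = 2.333674 rad = 133.7097°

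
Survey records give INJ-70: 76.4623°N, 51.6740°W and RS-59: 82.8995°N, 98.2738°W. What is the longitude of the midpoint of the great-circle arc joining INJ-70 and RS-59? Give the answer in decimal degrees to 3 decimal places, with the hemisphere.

Bx = cos φ₂ cos Δλ = 0.084931,  By = cos φ₂ sin Δλ = -0.089812
φₘ = atan2(sin φ₁ + sin φ₂, √((cos φ₁ + Bx)² + By²)) = 80.42440°
λₘ = λ₁ + atan2(By, cos φ₁ + Bx) = -67.39734°

67.397°W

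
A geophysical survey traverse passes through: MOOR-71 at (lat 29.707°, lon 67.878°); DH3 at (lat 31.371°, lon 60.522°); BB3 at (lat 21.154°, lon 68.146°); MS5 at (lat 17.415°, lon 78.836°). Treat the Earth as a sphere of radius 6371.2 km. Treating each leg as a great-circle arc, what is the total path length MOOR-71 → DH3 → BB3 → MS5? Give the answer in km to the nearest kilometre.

3290 km

MOOR-71→DH3: c = 0.114301 rad, d = 728.23 km
DH3→BB3: c = 0.214401 rad, d = 1365.99 km
BB3→MS5: c = 0.187743 rad, d = 1196.15 km
Total = 728.23 + 1365.99 + 1196.15 = 3290.37 km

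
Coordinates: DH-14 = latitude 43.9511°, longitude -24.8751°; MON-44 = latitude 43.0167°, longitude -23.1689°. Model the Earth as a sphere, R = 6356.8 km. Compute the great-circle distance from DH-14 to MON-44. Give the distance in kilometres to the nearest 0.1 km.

Δφ = -0.9344°,  Δλ = 1.7062°
a = sin²(Δφ/2) + cos φ₁ cos φ₂ sin²(Δλ/2) = 0.000183
c = 2·arcsin(√a) = 0.027069 rad = 1.5510°
d = R·c = 6356.8 × 0.027069 = 172.1 km

172.1 km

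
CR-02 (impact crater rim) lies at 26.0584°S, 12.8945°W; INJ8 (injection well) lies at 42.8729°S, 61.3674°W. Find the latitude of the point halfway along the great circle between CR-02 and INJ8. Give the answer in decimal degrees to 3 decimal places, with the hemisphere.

Bx = cos φ₂ cos Δλ = 0.485870,  By = cos φ₂ sin Δλ = -0.548654
φₘ = atan2(sin φ₁ + sin φ₂, √((cos φ₁ + Bx)² + By²)) = -36.94179°
λₘ = λ₁ + atan2(By, cos φ₁ + Bx) = -34.51608°

36.942°S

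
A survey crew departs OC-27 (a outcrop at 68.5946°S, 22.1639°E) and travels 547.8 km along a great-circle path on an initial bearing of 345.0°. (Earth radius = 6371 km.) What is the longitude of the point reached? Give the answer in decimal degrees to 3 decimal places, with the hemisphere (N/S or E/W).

19.278°E

δ = d/R = 547.8/6371 = 0.085983 rad
φ₂ = arcsin(sin φ₁ cos δ + cos φ₁ sin δ cos θ)
   = arcsin(-0.93102·0.99631 + 0.36496·0.08588·0.96593) = -63.80640°
λ₂ = λ₁ + atan2(sin θ sin δ cos φ₁, cos δ − sin φ₁ sin φ₂) = 19.27758°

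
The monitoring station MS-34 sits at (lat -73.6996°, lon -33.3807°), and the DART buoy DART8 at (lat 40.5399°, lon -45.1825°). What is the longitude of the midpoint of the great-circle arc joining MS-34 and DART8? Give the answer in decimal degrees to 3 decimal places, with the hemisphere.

42.007°W

Bx = cos φ₂ cos Δλ = 0.743889,  By = cos φ₂ sin Δλ = -0.155431
φₘ = atan2(sin φ₁ + sin φ₂, √((cos φ₁ + Bx)² + By²)) = -16.64548°
λₘ = λ₁ + atan2(By, cos φ₁ + Bx) = -42.00696°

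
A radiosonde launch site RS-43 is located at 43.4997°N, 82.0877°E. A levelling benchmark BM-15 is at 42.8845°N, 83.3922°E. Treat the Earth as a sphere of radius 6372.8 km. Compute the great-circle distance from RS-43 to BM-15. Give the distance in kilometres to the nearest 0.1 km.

126.0 km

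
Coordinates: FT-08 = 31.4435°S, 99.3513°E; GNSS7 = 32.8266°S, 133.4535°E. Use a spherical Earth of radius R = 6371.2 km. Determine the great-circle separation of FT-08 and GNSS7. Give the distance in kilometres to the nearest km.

3201 km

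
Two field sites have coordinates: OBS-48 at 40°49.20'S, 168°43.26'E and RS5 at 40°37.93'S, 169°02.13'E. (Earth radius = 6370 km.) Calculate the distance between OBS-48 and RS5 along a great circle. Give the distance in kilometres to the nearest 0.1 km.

OBS-48: φ = -40.82000°, λ = +168.72100°
RS5: φ = -40.63217°, λ = +169.03550°
Δφ = 0.1878°,  Δλ = 0.3145°
a = sin²(Δφ/2) + cos φ₁ cos φ₂ sin²(Δλ/2) = 0.000007
c = 2·arcsin(√a) = 0.005296 rad = 0.3035°
d = R·c = 6370 × 0.005296 = 33.7 km

33.7 km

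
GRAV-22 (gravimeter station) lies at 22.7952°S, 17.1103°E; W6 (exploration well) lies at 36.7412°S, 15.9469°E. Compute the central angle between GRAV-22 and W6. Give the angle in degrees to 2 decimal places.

Δφ = -13.9460°,  Δλ = -1.1634°
a = sin²(Δφ/2) + cos φ₁ cos φ₂ sin²(Δλ/2) = 0.014814
c = 2·arcsin(√a) = 0.244035 rad = 13.9822°

13.98°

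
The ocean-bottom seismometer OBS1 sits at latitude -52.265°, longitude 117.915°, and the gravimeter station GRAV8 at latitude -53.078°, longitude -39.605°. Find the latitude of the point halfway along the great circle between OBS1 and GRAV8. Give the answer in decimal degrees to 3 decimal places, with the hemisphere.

81.536°S

Bx = cos φ₂ cos Δλ = -0.555080,  By = cos φ₂ sin Δλ = -0.229695
φₘ = atan2(sin φ₁ + sin φ₂, √((cos φ₁ + Bx)² + By²)) = -81.53623°
λₘ = λ₁ + atan2(By, cos φ₁ + Bx) = 41.83539°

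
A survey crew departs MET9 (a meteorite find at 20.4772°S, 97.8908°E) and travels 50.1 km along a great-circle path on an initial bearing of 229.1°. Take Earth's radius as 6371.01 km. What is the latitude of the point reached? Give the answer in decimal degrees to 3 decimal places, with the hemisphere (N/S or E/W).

δ = d/R = 50.1/6371.01 = 0.007864 rad
φ₂ = arcsin(sin φ₁ cos δ + cos φ₁ sin δ cos θ)
   = arcsin(-0.34983·0.99997 + 0.93681·0.00786·-0.65474) = -20.77182°
λ₂ = λ₁ + atan2(sin θ sin δ cos φ₁, cos δ − sin φ₁ sin φ₂) = 97.52657°

20.772°S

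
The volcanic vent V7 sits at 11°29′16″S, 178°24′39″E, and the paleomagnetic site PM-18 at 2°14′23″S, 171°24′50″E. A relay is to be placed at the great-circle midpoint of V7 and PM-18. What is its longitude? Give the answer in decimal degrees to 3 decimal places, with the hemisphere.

174.878°E

V7: φ = -11.48778°, λ = +178.41083°
PM-18: φ = -2.23972°, λ = +171.41389°
Bx = cos φ₂ cos Δλ = 0.991794,  By = cos φ₂ sin Δλ = -0.121723
φₘ = atan2(sin φ₁ + sin φ₂, √((cos φ₁ + Bx)² + By²)) = -6.87644°
λₘ = λ₁ + atan2(By, cos φ₁ + Bx) = 174.87826°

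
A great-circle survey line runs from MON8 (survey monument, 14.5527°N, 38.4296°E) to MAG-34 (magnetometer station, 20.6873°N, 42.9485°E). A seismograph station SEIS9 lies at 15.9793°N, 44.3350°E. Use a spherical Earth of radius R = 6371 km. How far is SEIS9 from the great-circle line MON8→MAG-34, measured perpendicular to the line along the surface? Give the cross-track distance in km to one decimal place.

δ₁₃ = central angle MON8→SEIS9 = 0.102496 rad  (haversine)
θ₁₃ = bearing MON8→SEIS9 = 75.176°,  θ₁₂ = bearing MON8→MAG-34 = 34.413°
dₓₜ = R·arcsin(sin δ₁₃ · sin(θ₁₃ − θ₁₂)) = 6371·arcsin(0.10232·sin(40.763°)) = 425.934 km
|dₓₜ| = 425.934 km

425.9 km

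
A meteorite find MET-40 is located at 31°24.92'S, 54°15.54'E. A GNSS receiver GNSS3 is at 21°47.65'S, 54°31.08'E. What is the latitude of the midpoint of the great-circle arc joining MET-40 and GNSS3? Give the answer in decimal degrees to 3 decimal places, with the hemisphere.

26.605°S

MET-40: φ = -31.41533°, λ = +54.25900°
GNSS3: φ = -21.79417°, λ = +54.51800°
Bx = cos φ₂ cos Δλ = 0.928514,  By = cos φ₂ sin Δλ = 0.004197
φₘ = atan2(sin φ₁ + sin φ₂, √((cos φ₁ + Bx)² + By²)) = -26.60481°
λₘ = λ₁ + atan2(By, cos φ₁ + Bx) = 54.39396°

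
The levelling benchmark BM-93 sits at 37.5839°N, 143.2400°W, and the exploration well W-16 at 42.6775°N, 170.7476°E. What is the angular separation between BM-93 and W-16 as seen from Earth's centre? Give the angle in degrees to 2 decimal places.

Δφ = 5.0936°,  Δλ = -46.0124°
a = sin²(Δφ/2) + cos φ₁ cos φ₂ sin²(Δλ/2) = 0.090966
c = 2·arcsin(√a) = 0.612753 rad = 35.1082°

35.11°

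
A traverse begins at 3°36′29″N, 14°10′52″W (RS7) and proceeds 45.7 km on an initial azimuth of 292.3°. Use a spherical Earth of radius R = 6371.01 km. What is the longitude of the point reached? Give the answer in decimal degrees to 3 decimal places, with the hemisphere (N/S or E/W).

RS7: φ = +3.60806°, λ = -14.18111°
δ = d/R = 45.7/6371.01 = 0.007173 rad
φ₂ = arcsin(sin φ₁ cos δ + cos φ₁ sin δ cos θ)
   = arcsin(0.06293·0.99997 + 0.99802·0.00717·0.37946) = 3.76393°
λ₂ = λ₁ + atan2(sin θ sin δ cos φ₁, cos δ − sin φ₁ sin φ₂) = -14.56218°

14.562°W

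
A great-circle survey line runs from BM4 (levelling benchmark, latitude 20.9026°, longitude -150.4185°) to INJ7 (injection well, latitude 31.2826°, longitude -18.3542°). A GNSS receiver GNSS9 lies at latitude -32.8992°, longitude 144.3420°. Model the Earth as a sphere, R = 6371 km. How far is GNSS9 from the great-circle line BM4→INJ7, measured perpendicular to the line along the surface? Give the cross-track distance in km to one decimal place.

δ₁₃ = central angle BM4→GNSS9 = 1.435660 rad  (haversine)
θ₁₃ = bearing BM4→GNSS9 = 230.305°,  θ₁₂ = bearing BM4→INJ7 = 42.625°
dₓₜ = R·arcsin(sin δ₁₃ · sin(θ₁₃ − θ₁₂)) = 6371·arcsin(0.99088·sin(187.680°)) = -846.106 km
|dₓₜ| = 846.106 km

846.1 km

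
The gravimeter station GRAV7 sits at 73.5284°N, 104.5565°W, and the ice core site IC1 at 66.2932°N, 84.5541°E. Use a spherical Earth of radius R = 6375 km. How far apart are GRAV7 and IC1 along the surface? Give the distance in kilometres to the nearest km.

Δφ = -7.2352°,  Δλ = -170.8894°
a = sin²(Δφ/2) + cos φ₁ cos φ₂ sin²(Δλ/2) = 0.117261
c = 2·arcsin(√a) = 0.699013 rad = 40.0505°
d = R·c = 6375 × 0.699013 = 4456.2 km

4456 km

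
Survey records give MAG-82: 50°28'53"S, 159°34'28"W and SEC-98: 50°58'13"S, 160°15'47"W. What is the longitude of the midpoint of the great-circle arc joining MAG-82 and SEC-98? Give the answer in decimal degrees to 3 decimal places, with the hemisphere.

MAG-82: φ = -50.48139°, λ = -159.57444°
SEC-98: φ = -50.97028°, λ = -160.26306°
Bx = cos φ₂ cos Δλ = 0.629678,  By = cos φ₂ sin Δλ = -0.007568
φₘ = atan2(sin φ₁ + sin φ₂, √((cos φ₁ + Bx)² + By²)) = -50.72634°
λₘ = λ₁ + atan2(By, cos φ₁ + Bx) = -159.91695°

159.917°W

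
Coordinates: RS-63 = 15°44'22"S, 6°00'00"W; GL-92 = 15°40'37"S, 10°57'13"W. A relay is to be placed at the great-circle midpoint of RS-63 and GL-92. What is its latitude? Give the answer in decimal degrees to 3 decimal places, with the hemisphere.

15.722°S

RS-63: φ = -15.73944°, λ = -6.00000°
GL-92: φ = -15.67694°, λ = -10.95361°
Bx = cos φ₂ cos Δλ = 0.959204,  By = cos φ₂ sin Δλ = -0.083137
φₘ = atan2(sin φ₁ + sin φ₂, √((cos φ₁ + Bx)² + By²)) = -15.72216°
λₘ = λ₁ + atan2(By, cos φ₁ + Bx) = -8.47719°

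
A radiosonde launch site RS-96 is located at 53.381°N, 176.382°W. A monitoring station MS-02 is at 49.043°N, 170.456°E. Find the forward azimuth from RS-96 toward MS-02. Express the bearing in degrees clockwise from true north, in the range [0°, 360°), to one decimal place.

Δλ = -13.1620°
y = sin Δλ · cos φ₂ = -0.149259
x = cos φ₁ sin φ₂ − sin φ₁ cos φ₂ cos Δλ = -0.061819
θ = atan2(y, x) = -112.4981° → 247.5019° (mod 360°)

247.5°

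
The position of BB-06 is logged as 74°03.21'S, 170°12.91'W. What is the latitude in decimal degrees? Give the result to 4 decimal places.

74° + 3.21′/60 = 74 + 0.05350 = 74.0535°

74.0535°S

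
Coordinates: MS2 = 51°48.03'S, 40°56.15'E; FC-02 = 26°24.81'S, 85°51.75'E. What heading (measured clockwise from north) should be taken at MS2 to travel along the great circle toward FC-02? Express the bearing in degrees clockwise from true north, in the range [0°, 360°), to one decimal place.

MS2: φ = -51.80050°, λ = +40.93583°
FC-02: φ = -26.41350°, λ = +85.86250°
Δλ = 44.9267°
y = sin Δλ · cos φ₂ = 0.632479
x = cos φ₁ sin φ₂ − sin φ₁ cos φ₂ cos Δλ = 0.223222
θ = atan2(y, x) = 70.5605° → 70.5605° (mod 360°)

70.6°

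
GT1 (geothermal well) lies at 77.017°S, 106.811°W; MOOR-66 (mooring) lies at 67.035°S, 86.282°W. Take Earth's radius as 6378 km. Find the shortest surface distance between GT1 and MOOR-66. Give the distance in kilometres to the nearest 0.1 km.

1300.1 km

Δφ = 9.9820°,  Δλ = 20.5290°
a = sin²(Δφ/2) + cos φ₁ cos φ₂ sin²(Δλ/2) = 0.010352
c = 2·arcsin(√a) = 0.203844 rad = 11.6794°
d = R·c = 6378 × 0.203844 = 1300.1 km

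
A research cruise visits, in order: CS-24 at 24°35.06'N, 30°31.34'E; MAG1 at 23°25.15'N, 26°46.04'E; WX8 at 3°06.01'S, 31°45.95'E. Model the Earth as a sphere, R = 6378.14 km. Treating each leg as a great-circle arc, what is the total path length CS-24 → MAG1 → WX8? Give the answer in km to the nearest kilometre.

CS-24: φ = +24.58433°, λ = +30.52233°
MAG1: φ = +23.41917°, λ = +26.76733°
WX8: φ = -3.10017°, λ = +31.76583°
CS-24→MAG1: c = 0.063227 rad, d = 403.27 km
MAG1→WX8: c = 0.470594 rad, d = 3001.51 km
Total = 403.27 + 3001.51 = 3404.78 km

3405 km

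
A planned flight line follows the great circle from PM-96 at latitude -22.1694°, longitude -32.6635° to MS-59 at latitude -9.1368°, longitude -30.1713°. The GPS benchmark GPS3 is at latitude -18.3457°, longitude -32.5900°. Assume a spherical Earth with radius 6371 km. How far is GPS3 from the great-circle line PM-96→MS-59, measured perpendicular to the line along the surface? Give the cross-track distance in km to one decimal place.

72.0 km

δ₁₃ = central angle PM-96→GPS3 = 0.066747 rad  (haversine)
θ₁₃ = bearing PM-96→GPS3 = 1.046°,  θ₁₂ = bearing PM-96→MS-59 = 10.795°
dₓₜ = R·arcsin(sin δ₁₃ · sin(θ₁₃ − θ₁₂)) = 6371·arcsin(0.06670·sin(-9.749°)) = -71.959 km
|dₓₜ| = 71.959 km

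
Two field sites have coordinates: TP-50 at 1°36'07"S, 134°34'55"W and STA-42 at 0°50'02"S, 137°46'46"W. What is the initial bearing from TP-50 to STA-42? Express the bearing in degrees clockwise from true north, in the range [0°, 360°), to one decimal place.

283.5°

TP-50: φ = -1.60194°, λ = -134.58194°
STA-42: φ = -0.83389°, λ = -137.77944°
Δλ = -3.1975°
y = sin Δλ · cos φ₂ = -0.055772
x = cos φ₁ sin φ₂ − sin φ₁ cos φ₂ cos Δλ = 0.013361
θ = atan2(y, x) = -76.5277° → 283.4723° (mod 360°)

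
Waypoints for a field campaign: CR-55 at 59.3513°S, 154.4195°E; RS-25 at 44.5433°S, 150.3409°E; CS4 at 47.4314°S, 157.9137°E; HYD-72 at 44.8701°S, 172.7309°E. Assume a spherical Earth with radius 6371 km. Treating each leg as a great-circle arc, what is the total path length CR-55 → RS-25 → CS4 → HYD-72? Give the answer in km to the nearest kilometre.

CR-55→RS-25: c = 0.262024 rad, d = 1669.36 km
RS-25→CS4: c = 0.104692 rad, d = 667.00 km
CS4→HYD-72: c = 0.184334 rad, d = 1174.39 km
Total = 1669.36 + 667.00 + 1174.39 = 3510.74 km

3511 km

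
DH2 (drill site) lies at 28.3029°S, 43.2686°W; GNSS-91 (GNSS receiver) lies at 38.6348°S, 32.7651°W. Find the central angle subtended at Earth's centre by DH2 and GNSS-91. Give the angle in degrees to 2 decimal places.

13.53°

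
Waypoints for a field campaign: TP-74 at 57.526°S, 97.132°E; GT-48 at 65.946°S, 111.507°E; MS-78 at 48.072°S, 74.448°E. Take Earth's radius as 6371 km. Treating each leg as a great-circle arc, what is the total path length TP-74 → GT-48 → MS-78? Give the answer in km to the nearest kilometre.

4119 km

TP-74→GT-48: c = 0.188056 rad, d = 1198.10 km
GT-48→MS-78: c = 0.458489 rad, d = 2921.03 km
Total = 1198.10 + 2921.03 = 4119.14 km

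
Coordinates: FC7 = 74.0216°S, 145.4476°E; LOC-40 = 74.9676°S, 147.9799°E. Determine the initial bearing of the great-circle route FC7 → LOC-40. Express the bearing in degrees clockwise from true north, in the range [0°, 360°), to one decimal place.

145.6°

Δλ = 2.5323°
y = sin Δλ · cos φ₂ = 0.011459
x = cos φ₁ sin φ₂ − sin φ₁ cos φ₂ cos Δλ = -0.016754
θ = atan2(y, x) = 145.6279° → 145.6279° (mod 360°)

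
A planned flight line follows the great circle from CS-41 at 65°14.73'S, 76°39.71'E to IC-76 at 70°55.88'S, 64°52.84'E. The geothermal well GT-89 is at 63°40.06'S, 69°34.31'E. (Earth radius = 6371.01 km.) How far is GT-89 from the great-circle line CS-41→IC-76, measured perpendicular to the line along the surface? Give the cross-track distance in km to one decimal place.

378.3 km

CS-41: φ = -65.24550°, λ = +76.66183°
IC-76: φ = -70.93133°, λ = +64.88067°
GT-89: φ = -63.66767°, λ = +69.57183°
δ₁₃ = central angle CS-41→GT-89 = 0.059999 rad  (haversine)
θ₁₃ = bearing CS-41→GT-89 = 294.069°,  θ₁₂ = bearing CS-41→IC-76 = 212.347°
dₓₜ = R·arcsin(sin δ₁₃ · sin(θ₁₃ − θ₁₂)) = 6371.01·arcsin(0.05996·sin(81.721°)) = 378.268 km
|dₓₜ| = 378.268 km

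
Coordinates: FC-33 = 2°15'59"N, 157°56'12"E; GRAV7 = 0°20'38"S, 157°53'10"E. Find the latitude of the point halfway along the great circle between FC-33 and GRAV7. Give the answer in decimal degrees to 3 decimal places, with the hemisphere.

FC-33: φ = +2.26639°, λ = +157.93667°
GRAV7: φ = -0.34389°, λ = +157.88611°
Bx = cos φ₂ cos Δλ = 0.999982,  By = cos φ₂ sin Δλ = -0.000882
φₘ = atan2(sin φ₁ + sin φ₂, √((cos φ₁ + Bx)² + By²)) = 0.96125°
λₘ = λ₁ + atan2(By, cos φ₁ + Bx) = 157.91138°

0.961°N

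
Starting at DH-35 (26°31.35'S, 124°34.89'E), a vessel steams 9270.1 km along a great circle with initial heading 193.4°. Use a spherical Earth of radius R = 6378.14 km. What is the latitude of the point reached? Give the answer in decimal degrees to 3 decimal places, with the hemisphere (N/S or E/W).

66.449°S

DH-35: φ = -26.52250°, λ = +124.58150°
δ = d/R = 9270.1/6378.14 = 1.453417 rad
φ₂ = arcsin(sin φ₁ cos δ + cos φ₁ sin δ cos θ)
   = arcsin(-0.44655·0.11711 + 0.89476·0.99312·-0.97278) = -66.44917°
λ₂ = λ₁ + atan2(sin θ sin δ cos φ₁, cos δ − sin φ₁ sin φ₂) = -20.24788°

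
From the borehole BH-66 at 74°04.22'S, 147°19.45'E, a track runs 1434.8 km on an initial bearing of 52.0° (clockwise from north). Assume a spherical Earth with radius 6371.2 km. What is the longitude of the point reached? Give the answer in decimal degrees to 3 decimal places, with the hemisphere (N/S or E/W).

171.084°E

BH-66: φ = -74.07033°, λ = +147.32417°
δ = d/R = 1434.8/6371.2 = 0.225201 rad
φ₂ = arcsin(sin φ₁ cos δ + cos φ₁ sin δ cos θ)
   = arcsin(-0.96160·0.97475 + 0.27446·0.22330·0.61566) = -64.10374°
λ₂ = λ₁ + atan2(sin θ sin δ cos φ₁, cos δ − sin φ₁ sin φ₂) = 171.08387°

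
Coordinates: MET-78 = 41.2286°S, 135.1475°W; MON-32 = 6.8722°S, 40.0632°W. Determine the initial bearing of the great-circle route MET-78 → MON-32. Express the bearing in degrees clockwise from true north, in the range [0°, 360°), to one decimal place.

98.5°

Δλ = 95.0843°
y = sin Δλ · cos φ₂ = 0.988909
x = cos φ₁ sin φ₂ − sin φ₁ cos φ₂ cos Δλ = -0.147979
θ = atan2(y, x) = 98.5105° → 98.5105° (mod 360°)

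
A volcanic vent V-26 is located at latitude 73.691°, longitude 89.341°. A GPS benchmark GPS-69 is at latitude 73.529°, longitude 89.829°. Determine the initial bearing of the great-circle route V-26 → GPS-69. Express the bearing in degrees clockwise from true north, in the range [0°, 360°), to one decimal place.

Δλ = 0.4880°
y = sin Δλ · cos φ₂ = 0.002415
x = cos φ₁ sin φ₂ − sin φ₁ cos φ₂ cos Δλ = -0.002818
θ = atan2(y, x) = 139.4010° → 139.4010° (mod 360°)

139.4°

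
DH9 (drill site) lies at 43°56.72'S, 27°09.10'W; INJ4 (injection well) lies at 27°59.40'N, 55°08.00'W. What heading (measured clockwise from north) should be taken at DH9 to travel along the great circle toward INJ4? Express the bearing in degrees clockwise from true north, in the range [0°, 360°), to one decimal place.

334.8°

DH9: φ = -43.94533°, λ = -27.15167°
INJ4: φ = +27.99000°, λ = -55.13333°
Δλ = -27.9817°
y = sin Δλ · cos φ₂ = -0.414308
x = cos φ₁ sin φ₂ − sin φ₁ cos φ₂ cos Δλ = 0.879070
θ = atan2(y, x) = -25.2346° → 334.7654° (mod 360°)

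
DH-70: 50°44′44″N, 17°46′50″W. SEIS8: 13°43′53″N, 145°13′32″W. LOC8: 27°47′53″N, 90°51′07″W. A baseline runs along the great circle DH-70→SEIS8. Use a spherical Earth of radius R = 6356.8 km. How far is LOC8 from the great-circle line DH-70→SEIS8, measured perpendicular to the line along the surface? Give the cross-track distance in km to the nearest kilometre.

2957 km

DH-70: φ = +50.74556°, λ = -17.78056°
SEIS8: φ = +13.73139°, λ = -145.22556°
LOC8: φ = +27.79806°, λ = -90.85194°
δ₁₃ = central angle DH-70→LOC8 = 1.019131 rad  (haversine)
θ₁₃ = bearing DH-70→LOC8 = 276.448°,  θ₁₂ = bearing DH-70→SEIS8 = 308.229°
dₓₜ = R·arcsin(sin δ₁₃ · sin(θ₁₃ − θ₁₂)) = 6356.8·arcsin(0.85165·sin(-31.781°)) = -2956.779 km
|dₓₜ| = 2956.779 km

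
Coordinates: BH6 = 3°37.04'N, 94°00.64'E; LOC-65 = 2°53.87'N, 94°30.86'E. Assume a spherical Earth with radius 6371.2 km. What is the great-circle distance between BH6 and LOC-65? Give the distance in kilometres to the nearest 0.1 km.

BH6: φ = +3.61733°, λ = +94.01067°
LOC-65: φ = +2.89783°, λ = +94.51433°
Δφ = -0.7195°,  Δλ = 0.5037°
a = sin²(Δφ/2) + cos φ₁ cos φ₂ sin²(Δλ/2) = 0.000059
c = 2·arcsin(√a) = 0.015321 rad = 0.8778°
d = R·c = 6371.2 × 0.015321 = 97.6 km

97.6 km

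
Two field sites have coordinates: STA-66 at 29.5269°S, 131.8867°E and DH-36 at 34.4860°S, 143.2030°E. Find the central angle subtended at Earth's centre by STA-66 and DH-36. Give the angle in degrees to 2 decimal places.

10.79°

Δφ = -4.9591°,  Δλ = 11.3163°
a = sin²(Δφ/2) + cos φ₁ cos φ₂ sin²(Δλ/2) = 0.008843
c = 2·arcsin(√a) = 0.188357 rad = 10.7921°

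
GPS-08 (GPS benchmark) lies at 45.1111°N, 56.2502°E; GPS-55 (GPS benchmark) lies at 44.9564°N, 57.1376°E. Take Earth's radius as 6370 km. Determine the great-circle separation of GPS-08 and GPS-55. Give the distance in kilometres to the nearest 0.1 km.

71.8 km

Δφ = -0.1547°,  Δλ = 0.8874°
a = sin²(Δφ/2) + cos φ₁ cos φ₂ sin²(Δλ/2) = 0.000032
c = 2·arcsin(√a) = 0.011273 rad = 0.6459°
d = R·c = 6370 × 0.011273 = 71.8 km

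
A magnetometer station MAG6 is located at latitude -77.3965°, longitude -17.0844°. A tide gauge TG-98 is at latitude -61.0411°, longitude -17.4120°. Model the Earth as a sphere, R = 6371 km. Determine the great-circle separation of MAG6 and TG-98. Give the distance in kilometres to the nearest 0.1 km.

1818.7 km

Δφ = 16.3554°,  Δλ = -0.3276°
a = sin²(Δφ/2) + cos φ₁ cos φ₂ sin²(Δλ/2) = 0.020234
c = 2·arcsin(√a) = 0.285462 rad = 16.3558°
d = R·c = 6371 × 0.285462 = 1818.7 km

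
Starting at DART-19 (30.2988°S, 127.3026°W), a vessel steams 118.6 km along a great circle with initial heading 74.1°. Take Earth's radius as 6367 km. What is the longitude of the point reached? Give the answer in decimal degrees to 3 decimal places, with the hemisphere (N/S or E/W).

δ = d/R = 118.6/6367 = 0.018627 rad
φ₂ = arcsin(sin φ₁ cos δ + cos φ₁ sin δ cos θ)
   = arcsin(-0.50451·0.99983 + 0.86341·0.01863·0.27396) = -30.00107°
λ₂ = λ₁ + atan2(sin θ sin δ cos φ₁, cos δ − sin φ₁ sin φ₂) = -126.11735°

126.117°W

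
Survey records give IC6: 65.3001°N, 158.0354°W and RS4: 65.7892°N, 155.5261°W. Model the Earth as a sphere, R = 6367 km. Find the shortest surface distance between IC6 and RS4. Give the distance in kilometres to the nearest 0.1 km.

127.6 km

Δφ = 0.4891°,  Δλ = 2.5093°
a = sin²(Δφ/2) + cos φ₁ cos φ₂ sin²(Δλ/2) = 0.000100
c = 2·arcsin(√a) = 0.020038 rad = 1.1481°
d = R·c = 6367 × 0.020038 = 127.6 km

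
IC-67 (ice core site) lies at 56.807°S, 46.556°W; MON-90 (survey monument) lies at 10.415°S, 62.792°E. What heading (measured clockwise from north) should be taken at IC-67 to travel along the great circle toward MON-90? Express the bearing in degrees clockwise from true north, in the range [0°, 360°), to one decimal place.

111.8°

Δλ = 109.3480°
y = sin Δλ · cos φ₂ = 0.927978
x = cos φ₁ sin φ₂ − sin φ₁ cos φ₂ cos Δλ = -0.371647
θ = atan2(y, x) = 111.8256° → 111.8256° (mod 360°)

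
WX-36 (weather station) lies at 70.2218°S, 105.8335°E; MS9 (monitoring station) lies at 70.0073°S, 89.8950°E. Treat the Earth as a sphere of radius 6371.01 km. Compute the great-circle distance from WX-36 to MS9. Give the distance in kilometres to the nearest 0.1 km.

Δφ = 0.2145°,  Δλ = -15.9385°
a = sin²(Δφ/2) + cos φ₁ cos φ₂ sin²(Δλ/2) = 0.002227
c = 2·arcsin(√a) = 0.094423 rad = 5.4101°
d = R·c = 6371.01 × 0.094423 = 601.6 km

601.6 km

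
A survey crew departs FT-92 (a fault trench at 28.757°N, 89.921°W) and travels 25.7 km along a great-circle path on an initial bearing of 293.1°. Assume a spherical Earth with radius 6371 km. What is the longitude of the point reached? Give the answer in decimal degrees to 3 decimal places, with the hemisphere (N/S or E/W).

δ = d/R = 25.7/6371 = 0.004034 rad
φ₂ = arcsin(sin φ₁ cos δ + cos φ₁ sin δ cos θ)
   = arcsin(0.48110·0.99999 + 0.87667·0.00403·0.39234) = 28.84746°
λ₂ = λ₁ + atan2(sin θ sin δ cos φ₁, cos δ − sin φ₁ sin φ₂) = -90.16371°

90.164°W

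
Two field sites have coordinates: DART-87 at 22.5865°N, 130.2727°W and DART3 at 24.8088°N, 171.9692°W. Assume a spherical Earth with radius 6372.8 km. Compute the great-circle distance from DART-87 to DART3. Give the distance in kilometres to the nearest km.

Δφ = 2.2223°,  Δλ = -41.6965°
a = sin²(Δφ/2) + cos φ₁ cos φ₂ sin²(Δλ/2) = 0.106529
c = 2·arcsin(√a) = 0.664960 rad = 38.0994°
d = R·c = 6372.8 × 0.664960 = 4237.7 km

4238 km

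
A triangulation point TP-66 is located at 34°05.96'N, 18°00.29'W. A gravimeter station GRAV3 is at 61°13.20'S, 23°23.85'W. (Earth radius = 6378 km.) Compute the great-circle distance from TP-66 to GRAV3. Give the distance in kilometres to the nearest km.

10622 km

TP-66: φ = +34.09933°, λ = -18.00483°
GRAV3: φ = -61.22000°, λ = -23.39750°
Δφ = -95.3193°,  Δλ = -5.3927°
a = sin²(Δφ/2) + cos φ₁ cos φ₂ sin²(Δλ/2) = 0.547236
c = 2·arcsin(√a) = 1.665409 rad = 95.4209°
d = R·c = 6378 × 1.665409 = 10622.0 km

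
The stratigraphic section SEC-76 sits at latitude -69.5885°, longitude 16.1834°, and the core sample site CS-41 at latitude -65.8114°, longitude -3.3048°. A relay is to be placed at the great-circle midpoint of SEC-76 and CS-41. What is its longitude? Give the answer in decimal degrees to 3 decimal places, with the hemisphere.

5.648°E

Bx = cos φ₂ cos Δλ = 0.386268,  By = cos φ₂ sin Δλ = -0.136695
φₘ = atan2(sin φ₁ + sin φ₂, √((cos φ₁ + Bx)² + By²)) = -67.98885°
λₘ = λ₁ + atan2(By, cos φ₁ + Bx) = 5.64831°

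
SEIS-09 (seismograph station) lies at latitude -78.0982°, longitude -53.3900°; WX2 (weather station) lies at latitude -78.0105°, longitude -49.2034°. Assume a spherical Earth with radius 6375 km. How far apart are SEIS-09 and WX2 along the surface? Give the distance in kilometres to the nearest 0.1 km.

Δφ = 0.0877°,  Δλ = 4.1866°
a = sin²(Δφ/2) + cos φ₁ cos φ₂ sin²(Δλ/2) = 0.000058
c = 2·arcsin(√a) = 0.015198 rad = 0.8708°
d = R·c = 6375 × 0.015198 = 96.9 km

96.9 km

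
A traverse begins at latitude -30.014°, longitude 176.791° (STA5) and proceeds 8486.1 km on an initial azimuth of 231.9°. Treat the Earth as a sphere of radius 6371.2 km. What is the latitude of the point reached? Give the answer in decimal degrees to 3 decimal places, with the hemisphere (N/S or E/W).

39.603°S

δ = d/R = 8486.1/6371.2 = 1.331947 rad
φ₂ = arcsin(sin φ₁ cos δ + cos φ₁ sin δ cos θ)
   = arcsin(-0.50021·0.23658 + 0.86590·0.97161·-0.61704) = -39.60325°
λ₂ = λ₁ + atan2(sin θ sin δ cos φ₁, cos δ − sin φ₁ sin φ₂) = 79.70640°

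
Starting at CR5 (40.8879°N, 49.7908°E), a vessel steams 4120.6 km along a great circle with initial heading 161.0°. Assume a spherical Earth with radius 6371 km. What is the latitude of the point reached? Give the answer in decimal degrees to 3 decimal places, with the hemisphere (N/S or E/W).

δ = d/R = 4120.6/6371 = 0.646774 rad
φ₂ = arcsin(sin φ₁ cos δ + cos φ₁ sin δ cos θ)
   = arcsin(0.65458·0.79803 + 0.75599·0.60262·-0.94552) = 5.25707°
λ₂ = λ₁ + atan2(sin θ sin δ cos φ₁, cos δ − sin φ₁ sin φ₂) = 61.15362°

5.257°N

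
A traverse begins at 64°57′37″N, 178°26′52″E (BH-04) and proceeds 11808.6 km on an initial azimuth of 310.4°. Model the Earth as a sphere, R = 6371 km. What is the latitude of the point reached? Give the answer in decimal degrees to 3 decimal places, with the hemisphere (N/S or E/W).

0.613°N

BH-04: φ = +64.96028°, λ = +178.44778°
δ = d/R = 11808.6/6371 = 1.853492 rad
φ₂ = arcsin(sin φ₁ cos δ + cos φ₁ sin δ cos θ)
   = arcsin(0.90601·-0.27895 + 0.42325·0.96031·0.64812) = 0.61292°
λ₂ = λ₁ + atan2(sin θ sin δ cos φ₁, cos δ − sin φ₁ sin φ₂) = 45.44766°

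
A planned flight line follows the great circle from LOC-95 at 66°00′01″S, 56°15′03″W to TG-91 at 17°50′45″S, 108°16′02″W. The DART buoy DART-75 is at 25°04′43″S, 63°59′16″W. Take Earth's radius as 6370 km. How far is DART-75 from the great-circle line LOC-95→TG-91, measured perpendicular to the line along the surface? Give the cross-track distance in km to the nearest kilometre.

3405 km

LOC-95: φ = -66.00028°, λ = -56.25083°
TG-91: φ = -17.84583°, λ = -108.26722°
DART-75: φ = -25.07861°, λ = -63.98778°
δ₁₃ = central angle LOC-95→DART-75 = 0.719323 rad  (haversine)
θ₁₃ = bearing LOC-95→DART-75 = 349.335°,  θ₁₂ = bearing LOC-95→TG-91 = 298.687°
dₓₜ = R·arcsin(sin δ₁₃ · sin(θ₁₃ − θ₁₂)) = 6370·arcsin(0.65888·sin(50.648°)) = 3405.336 km
|dₓₜ| = 3405.336 km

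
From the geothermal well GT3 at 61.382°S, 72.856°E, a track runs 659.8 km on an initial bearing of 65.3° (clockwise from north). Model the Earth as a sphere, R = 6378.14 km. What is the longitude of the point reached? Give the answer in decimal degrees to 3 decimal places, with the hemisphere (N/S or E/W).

δ = d/R = 659.8/6378.14 = 0.103447 rad
φ₂ = arcsin(sin φ₁ cos δ + cos φ₁ sin δ cos θ)
   = arcsin(-0.87783·0.99465 + 0.47897·0.10326·0.41787) = -58.48159°
λ₂ = λ₁ + atan2(sin θ sin δ cos φ₁, cos δ − sin φ₁ sin φ₂) = 83.19411°

83.194°E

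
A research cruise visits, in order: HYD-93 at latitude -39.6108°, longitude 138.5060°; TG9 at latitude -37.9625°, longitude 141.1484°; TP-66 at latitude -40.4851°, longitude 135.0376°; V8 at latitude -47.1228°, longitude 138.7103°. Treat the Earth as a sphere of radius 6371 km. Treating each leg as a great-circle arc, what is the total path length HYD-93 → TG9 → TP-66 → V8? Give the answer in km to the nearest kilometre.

HYD-93→TG9: c = 0.046039 rad, d = 293.31 km
TG9→TP-66: c = 0.093590 rad, d = 596.26 km
TP-66→V8: c = 0.124708 rad, d = 794.51 km
Total = 293.31 + 596.26 + 794.51 = 1684.09 km

1684 km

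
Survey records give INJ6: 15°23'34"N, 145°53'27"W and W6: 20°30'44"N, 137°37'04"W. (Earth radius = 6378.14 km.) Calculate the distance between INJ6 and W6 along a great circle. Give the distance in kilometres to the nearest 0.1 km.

INJ6: φ = +15.39278°, λ = -145.89083°
W6: φ = +20.51222°, λ = -137.61778°
Δφ = 5.1194°,  Δλ = 8.2731°
a = sin²(Δφ/2) + cos φ₁ cos φ₂ sin²(Δλ/2) = 0.006693
c = 2·arcsin(√a) = 0.163806 rad = 9.3854°
d = R·c = 6378.14 × 0.163806 = 1044.8 km

1044.8 km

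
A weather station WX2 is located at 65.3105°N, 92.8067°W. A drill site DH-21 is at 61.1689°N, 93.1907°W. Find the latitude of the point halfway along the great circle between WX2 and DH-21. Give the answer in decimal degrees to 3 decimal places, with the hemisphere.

Bx = cos φ₂ cos Δλ = 0.482218,  By = cos φ₂ sin Δλ = -0.003232
φₘ = atan2(sin φ₁ + sin φ₂, √((cos φ₁ + Bx)² + By²)) = 63.23983°
λₘ = λ₁ + atan2(By, cos φ₁ + Bx) = -93.01247°

63.240°N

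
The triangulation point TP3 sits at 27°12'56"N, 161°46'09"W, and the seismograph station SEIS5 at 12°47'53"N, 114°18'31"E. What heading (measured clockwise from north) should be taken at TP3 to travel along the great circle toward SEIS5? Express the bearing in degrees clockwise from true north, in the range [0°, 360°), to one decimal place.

278.8°

TP3: φ = +27.21556°, λ = -161.76917°
SEIS5: φ = +12.79806°, λ = +114.30861°
Δλ = -83.9222°
y = sin Δλ · cos φ₂ = -0.969676
x = cos φ₁ sin φ₂ − sin φ₁ cos φ₂ cos Δλ = 0.149773
θ = atan2(y, x) = -81.2197° → 278.7803° (mod 360°)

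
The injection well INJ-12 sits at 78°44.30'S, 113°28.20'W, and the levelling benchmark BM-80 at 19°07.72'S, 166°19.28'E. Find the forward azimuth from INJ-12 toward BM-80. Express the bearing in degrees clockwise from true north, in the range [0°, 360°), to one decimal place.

INJ-12: φ = -78.73833°, λ = -113.47000°
BM-80: φ = -19.12867°, λ = +166.32133°
Δλ = -80.2087°
y = sin Δλ · cos φ₂ = -0.931023
x = cos φ₁ sin φ₂ − sin φ₁ cos φ₂ cos Δλ = 0.093582
θ = atan2(y, x) = -84.2602° → 275.7398° (mod 360°)

275.7°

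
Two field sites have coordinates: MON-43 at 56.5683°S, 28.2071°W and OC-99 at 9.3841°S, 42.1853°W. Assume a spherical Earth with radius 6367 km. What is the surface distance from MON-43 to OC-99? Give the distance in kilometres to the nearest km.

5382 km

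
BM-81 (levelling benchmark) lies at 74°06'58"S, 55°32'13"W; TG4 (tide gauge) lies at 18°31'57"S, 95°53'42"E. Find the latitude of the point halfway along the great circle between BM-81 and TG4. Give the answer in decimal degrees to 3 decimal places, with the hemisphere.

60.643°S

BM-81: φ = -74.11611°, λ = -55.53694°
TG4: φ = -18.53250°, λ = +95.89500°
Bx = cos φ₂ cos Δλ = -0.832707,  By = cos φ₂ sin Δλ = 0.453404
φₘ = atan2(sin φ₁ + sin φ₂, √((cos φ₁ + Bx)² + By²)) = -60.64340°
λₘ = λ₁ + atan2(By, cos φ₁ + Bx) = 85.41848°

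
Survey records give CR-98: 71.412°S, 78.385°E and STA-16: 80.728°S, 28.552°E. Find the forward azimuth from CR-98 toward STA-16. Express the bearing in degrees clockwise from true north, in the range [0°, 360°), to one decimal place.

Δλ = -49.8330°
y = sin Δλ · cos φ₂ = -0.123124
x = cos φ₁ sin φ₂ − sin φ₁ cos φ₂ cos Δλ = -0.216091
θ = atan2(y, x) = -150.3265° → 209.6735° (mod 360°)

209.7°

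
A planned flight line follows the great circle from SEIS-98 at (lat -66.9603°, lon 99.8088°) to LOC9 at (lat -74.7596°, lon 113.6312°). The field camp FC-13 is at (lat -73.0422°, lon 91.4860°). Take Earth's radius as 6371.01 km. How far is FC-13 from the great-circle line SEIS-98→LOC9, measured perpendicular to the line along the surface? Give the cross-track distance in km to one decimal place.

525.9 km

δ₁₃ = central angle SEIS-98→FC-13 = 0.116949 rad  (haversine)
θ₁₃ = bearing SEIS-98→FC-13 = 201.212°,  θ₁₂ = bearing SEIS-98→LOC9 = 156.247°
dₓₜ = R·arcsin(sin δ₁₃ · sin(θ₁₃ − θ₁₂)) = 6371.01·arcsin(0.11668·sin(44.966°)) = 525.935 km
|dₓₜ| = 525.935 km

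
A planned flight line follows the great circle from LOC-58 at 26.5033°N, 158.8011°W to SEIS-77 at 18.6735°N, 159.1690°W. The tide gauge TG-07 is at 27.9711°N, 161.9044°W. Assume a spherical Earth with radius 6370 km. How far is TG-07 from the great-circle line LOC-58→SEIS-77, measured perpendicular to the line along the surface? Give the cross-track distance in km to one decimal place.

311.8 km

δ₁₃ = central angle LOC-58→TG-07 = 0.054544 rad  (haversine)
θ₁₃ = bearing LOC-58→TG-07 = 298.715°,  θ₁₂ = bearing LOC-58→SEIS-77 = 182.557°
dₓₜ = R·arcsin(sin δ₁₃ · sin(θ₁₃ − θ₁₂)) = 6370·arcsin(0.05452·sin(116.158°)) = 311.829 km
|dₓₜ| = 311.829 km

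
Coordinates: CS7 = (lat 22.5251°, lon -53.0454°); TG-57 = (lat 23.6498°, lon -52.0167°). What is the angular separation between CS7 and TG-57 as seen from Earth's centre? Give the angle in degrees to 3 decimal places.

1.470°

Δφ = 1.1247°,  Δλ = 1.0287°
a = sin²(Δφ/2) + cos φ₁ cos φ₂ sin²(Δλ/2) = 0.000165
c = 2·arcsin(√a) = 0.025653 rad = 1.4698°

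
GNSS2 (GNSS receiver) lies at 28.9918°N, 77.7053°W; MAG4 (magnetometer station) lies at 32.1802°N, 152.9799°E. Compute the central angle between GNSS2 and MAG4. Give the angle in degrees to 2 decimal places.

102.18°

Δφ = 3.1884°,  Δλ = -129.3148°
a = sin²(Δφ/2) + cos φ₁ cos φ₂ sin²(Δλ/2) = 0.605458
c = 2·arcsin(√a) = 1.783308 rad = 102.1760°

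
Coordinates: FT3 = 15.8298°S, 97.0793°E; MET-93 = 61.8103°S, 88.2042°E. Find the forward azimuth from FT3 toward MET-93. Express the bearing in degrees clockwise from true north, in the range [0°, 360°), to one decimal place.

185.8°

Δλ = -8.8751°
y = sin Δλ · cos φ₂ = -0.072881
x = cos φ₁ sin φ₂ − sin φ₁ cos φ₂ cos Δλ = -0.720646
θ = atan2(y, x) = -174.2251° → 185.7749° (mod 360°)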